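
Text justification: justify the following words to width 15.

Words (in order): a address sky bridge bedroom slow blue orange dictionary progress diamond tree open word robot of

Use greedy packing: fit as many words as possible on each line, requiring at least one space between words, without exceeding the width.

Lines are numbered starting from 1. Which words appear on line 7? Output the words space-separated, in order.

Answer: diamond tree

Derivation:
Line 1: ['a', 'address', 'sky'] (min_width=13, slack=2)
Line 2: ['bridge', 'bedroom'] (min_width=14, slack=1)
Line 3: ['slow', 'blue'] (min_width=9, slack=6)
Line 4: ['orange'] (min_width=6, slack=9)
Line 5: ['dictionary'] (min_width=10, slack=5)
Line 6: ['progress'] (min_width=8, slack=7)
Line 7: ['diamond', 'tree'] (min_width=12, slack=3)
Line 8: ['open', 'word', 'robot'] (min_width=15, slack=0)
Line 9: ['of'] (min_width=2, slack=13)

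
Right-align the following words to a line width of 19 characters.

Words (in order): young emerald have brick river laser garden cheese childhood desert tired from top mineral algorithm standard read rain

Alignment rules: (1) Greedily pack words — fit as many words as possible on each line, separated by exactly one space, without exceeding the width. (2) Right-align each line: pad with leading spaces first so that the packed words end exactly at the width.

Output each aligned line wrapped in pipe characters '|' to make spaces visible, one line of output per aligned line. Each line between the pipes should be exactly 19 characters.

Line 1: ['young', 'emerald', 'have'] (min_width=18, slack=1)
Line 2: ['brick', 'river', 'laser'] (min_width=17, slack=2)
Line 3: ['garden', 'cheese'] (min_width=13, slack=6)
Line 4: ['childhood', 'desert'] (min_width=16, slack=3)
Line 5: ['tired', 'from', 'top'] (min_width=14, slack=5)
Line 6: ['mineral', 'algorithm'] (min_width=17, slack=2)
Line 7: ['standard', 'read', 'rain'] (min_width=18, slack=1)

Answer: | young emerald have|
|  brick river laser|
|      garden cheese|
|   childhood desert|
|     tired from top|
|  mineral algorithm|
| standard read rain|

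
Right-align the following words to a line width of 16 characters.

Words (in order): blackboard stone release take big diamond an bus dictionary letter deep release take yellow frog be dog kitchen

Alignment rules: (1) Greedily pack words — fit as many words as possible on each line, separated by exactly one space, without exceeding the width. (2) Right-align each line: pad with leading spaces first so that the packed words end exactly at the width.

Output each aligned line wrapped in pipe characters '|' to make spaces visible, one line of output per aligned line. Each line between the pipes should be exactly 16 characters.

Answer: |blackboard stone|
|release take big|
|  diamond an bus|
|      dictionary|
|     letter deep|
|    release take|
|  yellow frog be|
|     dog kitchen|

Derivation:
Line 1: ['blackboard', 'stone'] (min_width=16, slack=0)
Line 2: ['release', 'take', 'big'] (min_width=16, slack=0)
Line 3: ['diamond', 'an', 'bus'] (min_width=14, slack=2)
Line 4: ['dictionary'] (min_width=10, slack=6)
Line 5: ['letter', 'deep'] (min_width=11, slack=5)
Line 6: ['release', 'take'] (min_width=12, slack=4)
Line 7: ['yellow', 'frog', 'be'] (min_width=14, slack=2)
Line 8: ['dog', 'kitchen'] (min_width=11, slack=5)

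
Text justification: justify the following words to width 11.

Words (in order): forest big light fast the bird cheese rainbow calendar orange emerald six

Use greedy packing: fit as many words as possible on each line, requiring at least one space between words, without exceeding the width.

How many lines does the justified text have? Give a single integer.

Line 1: ['forest', 'big'] (min_width=10, slack=1)
Line 2: ['light', 'fast'] (min_width=10, slack=1)
Line 3: ['the', 'bird'] (min_width=8, slack=3)
Line 4: ['cheese'] (min_width=6, slack=5)
Line 5: ['rainbow'] (min_width=7, slack=4)
Line 6: ['calendar'] (min_width=8, slack=3)
Line 7: ['orange'] (min_width=6, slack=5)
Line 8: ['emerald', 'six'] (min_width=11, slack=0)
Total lines: 8

Answer: 8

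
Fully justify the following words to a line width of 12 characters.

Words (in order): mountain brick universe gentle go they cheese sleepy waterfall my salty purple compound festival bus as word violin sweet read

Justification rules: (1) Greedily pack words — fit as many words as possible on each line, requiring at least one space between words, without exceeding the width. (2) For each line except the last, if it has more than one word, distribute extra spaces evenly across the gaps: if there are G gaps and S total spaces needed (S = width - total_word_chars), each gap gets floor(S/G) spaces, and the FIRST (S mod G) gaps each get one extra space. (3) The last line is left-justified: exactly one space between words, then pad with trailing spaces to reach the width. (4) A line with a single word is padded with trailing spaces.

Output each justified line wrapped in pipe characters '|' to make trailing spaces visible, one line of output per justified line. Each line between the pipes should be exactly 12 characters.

Answer: |mountain    |
|brick       |
|universe    |
|gentle    go|
|they  cheese|
|sleepy      |
|waterfall my|
|salty purple|
|compound    |
|festival bus|
|as      word|
|violin sweet|
|read        |

Derivation:
Line 1: ['mountain'] (min_width=8, slack=4)
Line 2: ['brick'] (min_width=5, slack=7)
Line 3: ['universe'] (min_width=8, slack=4)
Line 4: ['gentle', 'go'] (min_width=9, slack=3)
Line 5: ['they', 'cheese'] (min_width=11, slack=1)
Line 6: ['sleepy'] (min_width=6, slack=6)
Line 7: ['waterfall', 'my'] (min_width=12, slack=0)
Line 8: ['salty', 'purple'] (min_width=12, slack=0)
Line 9: ['compound'] (min_width=8, slack=4)
Line 10: ['festival', 'bus'] (min_width=12, slack=0)
Line 11: ['as', 'word'] (min_width=7, slack=5)
Line 12: ['violin', 'sweet'] (min_width=12, slack=0)
Line 13: ['read'] (min_width=4, slack=8)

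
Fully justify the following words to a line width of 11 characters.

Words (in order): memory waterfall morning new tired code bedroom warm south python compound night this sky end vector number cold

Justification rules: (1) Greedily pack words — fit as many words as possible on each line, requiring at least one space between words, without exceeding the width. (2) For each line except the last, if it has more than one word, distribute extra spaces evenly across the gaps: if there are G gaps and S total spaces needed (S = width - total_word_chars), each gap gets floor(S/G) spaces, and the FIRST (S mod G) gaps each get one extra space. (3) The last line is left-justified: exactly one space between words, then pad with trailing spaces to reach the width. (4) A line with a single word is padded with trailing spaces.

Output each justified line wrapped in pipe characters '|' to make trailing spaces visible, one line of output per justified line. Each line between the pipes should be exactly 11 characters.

Answer: |memory     |
|waterfall  |
|morning new|
|tired  code|
|bedroom    |
|warm  south|
|python     |
|compound   |
|night  this|
|sky     end|
|vector     |
|number cold|

Derivation:
Line 1: ['memory'] (min_width=6, slack=5)
Line 2: ['waterfall'] (min_width=9, slack=2)
Line 3: ['morning', 'new'] (min_width=11, slack=0)
Line 4: ['tired', 'code'] (min_width=10, slack=1)
Line 5: ['bedroom'] (min_width=7, slack=4)
Line 6: ['warm', 'south'] (min_width=10, slack=1)
Line 7: ['python'] (min_width=6, slack=5)
Line 8: ['compound'] (min_width=8, slack=3)
Line 9: ['night', 'this'] (min_width=10, slack=1)
Line 10: ['sky', 'end'] (min_width=7, slack=4)
Line 11: ['vector'] (min_width=6, slack=5)
Line 12: ['number', 'cold'] (min_width=11, slack=0)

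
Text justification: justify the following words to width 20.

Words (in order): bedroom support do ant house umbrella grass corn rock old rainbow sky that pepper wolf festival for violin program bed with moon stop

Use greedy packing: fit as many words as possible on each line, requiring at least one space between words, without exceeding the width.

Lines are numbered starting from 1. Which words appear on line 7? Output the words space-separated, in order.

Line 1: ['bedroom', 'support', 'do'] (min_width=18, slack=2)
Line 2: ['ant', 'house', 'umbrella'] (min_width=18, slack=2)
Line 3: ['grass', 'corn', 'rock', 'old'] (min_width=19, slack=1)
Line 4: ['rainbow', 'sky', 'that'] (min_width=16, slack=4)
Line 5: ['pepper', 'wolf', 'festival'] (min_width=20, slack=0)
Line 6: ['for', 'violin', 'program'] (min_width=18, slack=2)
Line 7: ['bed', 'with', 'moon', 'stop'] (min_width=18, slack=2)

Answer: bed with moon stop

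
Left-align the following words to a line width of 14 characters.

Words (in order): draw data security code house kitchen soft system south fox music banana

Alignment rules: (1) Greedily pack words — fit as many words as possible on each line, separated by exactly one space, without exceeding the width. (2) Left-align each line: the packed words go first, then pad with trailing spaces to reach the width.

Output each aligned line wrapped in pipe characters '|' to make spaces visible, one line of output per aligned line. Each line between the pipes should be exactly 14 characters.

Line 1: ['draw', 'data'] (min_width=9, slack=5)
Line 2: ['security', 'code'] (min_width=13, slack=1)
Line 3: ['house', 'kitchen'] (min_width=13, slack=1)
Line 4: ['soft', 'system'] (min_width=11, slack=3)
Line 5: ['south', 'fox'] (min_width=9, slack=5)
Line 6: ['music', 'banana'] (min_width=12, slack=2)

Answer: |draw data     |
|security code |
|house kitchen |
|soft system   |
|south fox     |
|music banana  |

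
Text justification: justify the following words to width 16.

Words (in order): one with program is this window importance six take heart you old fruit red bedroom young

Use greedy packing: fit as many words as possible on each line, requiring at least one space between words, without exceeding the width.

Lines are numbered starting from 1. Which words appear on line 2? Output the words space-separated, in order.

Answer: is this window

Derivation:
Line 1: ['one', 'with', 'program'] (min_width=16, slack=0)
Line 2: ['is', 'this', 'window'] (min_width=14, slack=2)
Line 3: ['importance', 'six'] (min_width=14, slack=2)
Line 4: ['take', 'heart', 'you'] (min_width=14, slack=2)
Line 5: ['old', 'fruit', 'red'] (min_width=13, slack=3)
Line 6: ['bedroom', 'young'] (min_width=13, slack=3)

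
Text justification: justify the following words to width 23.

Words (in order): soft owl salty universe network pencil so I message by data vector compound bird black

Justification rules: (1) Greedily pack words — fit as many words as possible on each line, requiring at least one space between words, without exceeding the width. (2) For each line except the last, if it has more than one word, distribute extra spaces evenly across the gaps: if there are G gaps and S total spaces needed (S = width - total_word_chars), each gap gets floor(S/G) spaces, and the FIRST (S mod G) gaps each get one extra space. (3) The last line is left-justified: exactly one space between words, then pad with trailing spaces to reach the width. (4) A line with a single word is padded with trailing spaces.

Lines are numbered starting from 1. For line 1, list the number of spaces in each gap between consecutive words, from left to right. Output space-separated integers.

Answer: 1 1 1

Derivation:
Line 1: ['soft', 'owl', 'salty', 'universe'] (min_width=23, slack=0)
Line 2: ['network', 'pencil', 'so', 'I'] (min_width=19, slack=4)
Line 3: ['message', 'by', 'data', 'vector'] (min_width=22, slack=1)
Line 4: ['compound', 'bird', 'black'] (min_width=19, slack=4)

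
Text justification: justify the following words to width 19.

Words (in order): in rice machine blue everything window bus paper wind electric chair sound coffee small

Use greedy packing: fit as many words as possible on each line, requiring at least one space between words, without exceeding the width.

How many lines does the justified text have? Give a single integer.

Line 1: ['in', 'rice', 'machine'] (min_width=15, slack=4)
Line 2: ['blue', 'everything'] (min_width=15, slack=4)
Line 3: ['window', 'bus', 'paper'] (min_width=16, slack=3)
Line 4: ['wind', 'electric', 'chair'] (min_width=19, slack=0)
Line 5: ['sound', 'coffee', 'small'] (min_width=18, slack=1)
Total lines: 5

Answer: 5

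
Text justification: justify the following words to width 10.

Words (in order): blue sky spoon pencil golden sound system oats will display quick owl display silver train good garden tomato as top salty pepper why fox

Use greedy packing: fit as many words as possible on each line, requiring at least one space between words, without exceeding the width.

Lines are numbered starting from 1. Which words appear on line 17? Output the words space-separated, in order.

Answer: fox

Derivation:
Line 1: ['blue', 'sky'] (min_width=8, slack=2)
Line 2: ['spoon'] (min_width=5, slack=5)
Line 3: ['pencil'] (min_width=6, slack=4)
Line 4: ['golden'] (min_width=6, slack=4)
Line 5: ['sound'] (min_width=5, slack=5)
Line 6: ['system'] (min_width=6, slack=4)
Line 7: ['oats', 'will'] (min_width=9, slack=1)
Line 8: ['display'] (min_width=7, slack=3)
Line 9: ['quick', 'owl'] (min_width=9, slack=1)
Line 10: ['display'] (min_width=7, slack=3)
Line 11: ['silver'] (min_width=6, slack=4)
Line 12: ['train', 'good'] (min_width=10, slack=0)
Line 13: ['garden'] (min_width=6, slack=4)
Line 14: ['tomato', 'as'] (min_width=9, slack=1)
Line 15: ['top', 'salty'] (min_width=9, slack=1)
Line 16: ['pepper', 'why'] (min_width=10, slack=0)
Line 17: ['fox'] (min_width=3, slack=7)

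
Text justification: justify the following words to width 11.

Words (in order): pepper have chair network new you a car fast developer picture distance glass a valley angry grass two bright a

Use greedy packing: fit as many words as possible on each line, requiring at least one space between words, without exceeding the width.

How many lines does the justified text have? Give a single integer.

Answer: 13

Derivation:
Line 1: ['pepper', 'have'] (min_width=11, slack=0)
Line 2: ['chair'] (min_width=5, slack=6)
Line 3: ['network', 'new'] (min_width=11, slack=0)
Line 4: ['you', 'a', 'car'] (min_width=9, slack=2)
Line 5: ['fast'] (min_width=4, slack=7)
Line 6: ['developer'] (min_width=9, slack=2)
Line 7: ['picture'] (min_width=7, slack=4)
Line 8: ['distance'] (min_width=8, slack=3)
Line 9: ['glass', 'a'] (min_width=7, slack=4)
Line 10: ['valley'] (min_width=6, slack=5)
Line 11: ['angry', 'grass'] (min_width=11, slack=0)
Line 12: ['two', 'bright'] (min_width=10, slack=1)
Line 13: ['a'] (min_width=1, slack=10)
Total lines: 13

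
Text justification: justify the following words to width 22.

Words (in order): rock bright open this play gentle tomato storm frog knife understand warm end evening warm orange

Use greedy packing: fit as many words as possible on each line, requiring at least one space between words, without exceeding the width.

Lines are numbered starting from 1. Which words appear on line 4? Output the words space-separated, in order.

Answer: understand warm end

Derivation:
Line 1: ['rock', 'bright', 'open', 'this'] (min_width=21, slack=1)
Line 2: ['play', 'gentle', 'tomato'] (min_width=18, slack=4)
Line 3: ['storm', 'frog', 'knife'] (min_width=16, slack=6)
Line 4: ['understand', 'warm', 'end'] (min_width=19, slack=3)
Line 5: ['evening', 'warm', 'orange'] (min_width=19, slack=3)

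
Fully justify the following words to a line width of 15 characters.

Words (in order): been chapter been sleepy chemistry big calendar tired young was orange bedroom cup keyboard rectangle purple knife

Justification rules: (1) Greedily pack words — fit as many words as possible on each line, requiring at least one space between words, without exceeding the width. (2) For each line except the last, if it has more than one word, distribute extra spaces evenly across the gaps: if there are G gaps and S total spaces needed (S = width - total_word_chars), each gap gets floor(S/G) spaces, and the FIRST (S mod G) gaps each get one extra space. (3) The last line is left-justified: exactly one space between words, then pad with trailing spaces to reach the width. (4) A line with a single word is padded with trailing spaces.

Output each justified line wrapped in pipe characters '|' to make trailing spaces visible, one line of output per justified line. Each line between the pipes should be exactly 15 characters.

Line 1: ['been', 'chapter'] (min_width=12, slack=3)
Line 2: ['been', 'sleepy'] (min_width=11, slack=4)
Line 3: ['chemistry', 'big'] (min_width=13, slack=2)
Line 4: ['calendar', 'tired'] (min_width=14, slack=1)
Line 5: ['young', 'was'] (min_width=9, slack=6)
Line 6: ['orange', 'bedroom'] (min_width=14, slack=1)
Line 7: ['cup', 'keyboard'] (min_width=12, slack=3)
Line 8: ['rectangle'] (min_width=9, slack=6)
Line 9: ['purple', 'knife'] (min_width=12, slack=3)

Answer: |been    chapter|
|been     sleepy|
|chemistry   big|
|calendar  tired|
|young       was|
|orange  bedroom|
|cup    keyboard|
|rectangle      |
|purple knife   |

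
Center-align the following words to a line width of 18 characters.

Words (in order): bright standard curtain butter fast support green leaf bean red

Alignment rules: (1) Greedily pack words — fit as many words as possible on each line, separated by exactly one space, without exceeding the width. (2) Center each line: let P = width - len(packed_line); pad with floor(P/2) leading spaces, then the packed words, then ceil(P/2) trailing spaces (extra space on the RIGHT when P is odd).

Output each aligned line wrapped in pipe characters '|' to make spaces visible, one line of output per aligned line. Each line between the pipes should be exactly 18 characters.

Answer: | bright standard  |
|  curtain butter  |
|fast support green|
|  leaf bean red   |

Derivation:
Line 1: ['bright', 'standard'] (min_width=15, slack=3)
Line 2: ['curtain', 'butter'] (min_width=14, slack=4)
Line 3: ['fast', 'support', 'green'] (min_width=18, slack=0)
Line 4: ['leaf', 'bean', 'red'] (min_width=13, slack=5)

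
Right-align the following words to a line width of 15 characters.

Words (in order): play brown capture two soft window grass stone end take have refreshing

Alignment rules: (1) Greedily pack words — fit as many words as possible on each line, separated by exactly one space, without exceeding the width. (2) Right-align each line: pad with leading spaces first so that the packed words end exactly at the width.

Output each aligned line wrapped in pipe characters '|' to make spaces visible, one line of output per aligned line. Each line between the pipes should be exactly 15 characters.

Line 1: ['play', 'brown'] (min_width=10, slack=5)
Line 2: ['capture', 'two'] (min_width=11, slack=4)
Line 3: ['soft', 'window'] (min_width=11, slack=4)
Line 4: ['grass', 'stone', 'end'] (min_width=15, slack=0)
Line 5: ['take', 'have'] (min_width=9, slack=6)
Line 6: ['refreshing'] (min_width=10, slack=5)

Answer: |     play brown|
|    capture two|
|    soft window|
|grass stone end|
|      take have|
|     refreshing|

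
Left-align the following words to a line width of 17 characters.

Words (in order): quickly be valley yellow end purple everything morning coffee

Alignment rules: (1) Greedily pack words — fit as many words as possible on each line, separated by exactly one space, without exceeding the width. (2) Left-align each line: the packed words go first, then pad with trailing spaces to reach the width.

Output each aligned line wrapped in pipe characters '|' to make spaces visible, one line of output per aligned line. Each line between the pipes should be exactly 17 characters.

Answer: |quickly be valley|
|yellow end purple|
|everything       |
|morning coffee   |

Derivation:
Line 1: ['quickly', 'be', 'valley'] (min_width=17, slack=0)
Line 2: ['yellow', 'end', 'purple'] (min_width=17, slack=0)
Line 3: ['everything'] (min_width=10, slack=7)
Line 4: ['morning', 'coffee'] (min_width=14, slack=3)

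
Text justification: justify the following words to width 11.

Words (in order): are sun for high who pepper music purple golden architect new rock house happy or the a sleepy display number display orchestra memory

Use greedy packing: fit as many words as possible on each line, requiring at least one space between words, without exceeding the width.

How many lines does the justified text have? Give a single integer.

Line 1: ['are', 'sun', 'for'] (min_width=11, slack=0)
Line 2: ['high', 'who'] (min_width=8, slack=3)
Line 3: ['pepper'] (min_width=6, slack=5)
Line 4: ['music'] (min_width=5, slack=6)
Line 5: ['purple'] (min_width=6, slack=5)
Line 6: ['golden'] (min_width=6, slack=5)
Line 7: ['architect'] (min_width=9, slack=2)
Line 8: ['new', 'rock'] (min_width=8, slack=3)
Line 9: ['house', 'happy'] (min_width=11, slack=0)
Line 10: ['or', 'the', 'a'] (min_width=8, slack=3)
Line 11: ['sleepy'] (min_width=6, slack=5)
Line 12: ['display'] (min_width=7, slack=4)
Line 13: ['number'] (min_width=6, slack=5)
Line 14: ['display'] (min_width=7, slack=4)
Line 15: ['orchestra'] (min_width=9, slack=2)
Line 16: ['memory'] (min_width=6, slack=5)
Total lines: 16

Answer: 16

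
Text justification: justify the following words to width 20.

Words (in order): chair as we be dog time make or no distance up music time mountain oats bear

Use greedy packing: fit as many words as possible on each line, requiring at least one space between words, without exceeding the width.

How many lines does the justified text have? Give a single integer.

Line 1: ['chair', 'as', 'we', 'be', 'dog'] (min_width=18, slack=2)
Line 2: ['time', 'make', 'or', 'no'] (min_width=15, slack=5)
Line 3: ['distance', 'up', 'music'] (min_width=17, slack=3)
Line 4: ['time', 'mountain', 'oats'] (min_width=18, slack=2)
Line 5: ['bear'] (min_width=4, slack=16)
Total lines: 5

Answer: 5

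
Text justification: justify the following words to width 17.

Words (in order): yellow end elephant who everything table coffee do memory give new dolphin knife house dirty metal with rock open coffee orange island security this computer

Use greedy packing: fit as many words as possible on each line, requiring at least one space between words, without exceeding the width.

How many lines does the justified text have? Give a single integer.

Line 1: ['yellow', 'end'] (min_width=10, slack=7)
Line 2: ['elephant', 'who'] (min_width=12, slack=5)
Line 3: ['everything', 'table'] (min_width=16, slack=1)
Line 4: ['coffee', 'do', 'memory'] (min_width=16, slack=1)
Line 5: ['give', 'new', 'dolphin'] (min_width=16, slack=1)
Line 6: ['knife', 'house', 'dirty'] (min_width=17, slack=0)
Line 7: ['metal', 'with', 'rock'] (min_width=15, slack=2)
Line 8: ['open', 'coffee'] (min_width=11, slack=6)
Line 9: ['orange', 'island'] (min_width=13, slack=4)
Line 10: ['security', 'this'] (min_width=13, slack=4)
Line 11: ['computer'] (min_width=8, slack=9)
Total lines: 11

Answer: 11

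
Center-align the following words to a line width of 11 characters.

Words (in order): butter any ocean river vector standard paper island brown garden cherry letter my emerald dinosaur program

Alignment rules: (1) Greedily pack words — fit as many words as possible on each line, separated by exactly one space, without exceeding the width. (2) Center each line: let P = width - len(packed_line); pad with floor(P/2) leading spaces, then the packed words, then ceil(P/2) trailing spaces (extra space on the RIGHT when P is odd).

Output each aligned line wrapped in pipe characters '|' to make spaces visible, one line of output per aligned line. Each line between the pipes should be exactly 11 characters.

Line 1: ['butter', 'any'] (min_width=10, slack=1)
Line 2: ['ocean', 'river'] (min_width=11, slack=0)
Line 3: ['vector'] (min_width=6, slack=5)
Line 4: ['standard'] (min_width=8, slack=3)
Line 5: ['paper'] (min_width=5, slack=6)
Line 6: ['island'] (min_width=6, slack=5)
Line 7: ['brown'] (min_width=5, slack=6)
Line 8: ['garden'] (min_width=6, slack=5)
Line 9: ['cherry'] (min_width=6, slack=5)
Line 10: ['letter', 'my'] (min_width=9, slack=2)
Line 11: ['emerald'] (min_width=7, slack=4)
Line 12: ['dinosaur'] (min_width=8, slack=3)
Line 13: ['program'] (min_width=7, slack=4)

Answer: |butter any |
|ocean river|
|  vector   |
| standard  |
|   paper   |
|  island   |
|   brown   |
|  garden   |
|  cherry   |
| letter my |
|  emerald  |
| dinosaur  |
|  program  |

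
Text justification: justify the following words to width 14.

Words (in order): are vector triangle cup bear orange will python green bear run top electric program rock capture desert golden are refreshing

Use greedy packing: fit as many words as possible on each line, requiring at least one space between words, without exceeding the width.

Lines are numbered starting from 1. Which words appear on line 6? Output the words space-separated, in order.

Answer: top electric

Derivation:
Line 1: ['are', 'vector'] (min_width=10, slack=4)
Line 2: ['triangle', 'cup'] (min_width=12, slack=2)
Line 3: ['bear', 'orange'] (min_width=11, slack=3)
Line 4: ['will', 'python'] (min_width=11, slack=3)
Line 5: ['green', 'bear', 'run'] (min_width=14, slack=0)
Line 6: ['top', 'electric'] (min_width=12, slack=2)
Line 7: ['program', 'rock'] (min_width=12, slack=2)
Line 8: ['capture', 'desert'] (min_width=14, slack=0)
Line 9: ['golden', 'are'] (min_width=10, slack=4)
Line 10: ['refreshing'] (min_width=10, slack=4)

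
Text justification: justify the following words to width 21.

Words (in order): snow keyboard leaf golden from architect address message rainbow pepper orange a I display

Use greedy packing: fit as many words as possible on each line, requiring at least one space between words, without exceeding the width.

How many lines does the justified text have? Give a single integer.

Answer: 5

Derivation:
Line 1: ['snow', 'keyboard', 'leaf'] (min_width=18, slack=3)
Line 2: ['golden', 'from', 'architect'] (min_width=21, slack=0)
Line 3: ['address', 'message'] (min_width=15, slack=6)
Line 4: ['rainbow', 'pepper', 'orange'] (min_width=21, slack=0)
Line 5: ['a', 'I', 'display'] (min_width=11, slack=10)
Total lines: 5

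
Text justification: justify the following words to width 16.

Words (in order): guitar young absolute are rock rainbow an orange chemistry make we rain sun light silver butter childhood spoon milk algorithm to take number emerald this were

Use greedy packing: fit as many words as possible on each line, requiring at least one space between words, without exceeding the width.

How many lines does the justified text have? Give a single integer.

Answer: 12

Derivation:
Line 1: ['guitar', 'young'] (min_width=12, slack=4)
Line 2: ['absolute', 'are'] (min_width=12, slack=4)
Line 3: ['rock', 'rainbow', 'an'] (min_width=15, slack=1)
Line 4: ['orange', 'chemistry'] (min_width=16, slack=0)
Line 5: ['make', 'we', 'rain', 'sun'] (min_width=16, slack=0)
Line 6: ['light', 'silver'] (min_width=12, slack=4)
Line 7: ['butter', 'childhood'] (min_width=16, slack=0)
Line 8: ['spoon', 'milk'] (min_width=10, slack=6)
Line 9: ['algorithm', 'to'] (min_width=12, slack=4)
Line 10: ['take', 'number'] (min_width=11, slack=5)
Line 11: ['emerald', 'this'] (min_width=12, slack=4)
Line 12: ['were'] (min_width=4, slack=12)
Total lines: 12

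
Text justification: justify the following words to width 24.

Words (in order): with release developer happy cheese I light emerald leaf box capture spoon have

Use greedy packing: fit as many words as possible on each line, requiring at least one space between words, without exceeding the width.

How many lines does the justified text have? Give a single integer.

Answer: 4

Derivation:
Line 1: ['with', 'release', 'developer'] (min_width=22, slack=2)
Line 2: ['happy', 'cheese', 'I', 'light'] (min_width=20, slack=4)
Line 3: ['emerald', 'leaf', 'box', 'capture'] (min_width=24, slack=0)
Line 4: ['spoon', 'have'] (min_width=10, slack=14)
Total lines: 4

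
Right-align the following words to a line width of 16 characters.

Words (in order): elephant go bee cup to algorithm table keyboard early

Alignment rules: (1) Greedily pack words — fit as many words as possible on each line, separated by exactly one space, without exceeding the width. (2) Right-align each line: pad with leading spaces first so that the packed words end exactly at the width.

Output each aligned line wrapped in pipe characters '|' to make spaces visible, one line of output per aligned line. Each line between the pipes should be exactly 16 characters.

Line 1: ['elephant', 'go', 'bee'] (min_width=15, slack=1)
Line 2: ['cup', 'to', 'algorithm'] (min_width=16, slack=0)
Line 3: ['table', 'keyboard'] (min_width=14, slack=2)
Line 4: ['early'] (min_width=5, slack=11)

Answer: | elephant go bee|
|cup to algorithm|
|  table keyboard|
|           early|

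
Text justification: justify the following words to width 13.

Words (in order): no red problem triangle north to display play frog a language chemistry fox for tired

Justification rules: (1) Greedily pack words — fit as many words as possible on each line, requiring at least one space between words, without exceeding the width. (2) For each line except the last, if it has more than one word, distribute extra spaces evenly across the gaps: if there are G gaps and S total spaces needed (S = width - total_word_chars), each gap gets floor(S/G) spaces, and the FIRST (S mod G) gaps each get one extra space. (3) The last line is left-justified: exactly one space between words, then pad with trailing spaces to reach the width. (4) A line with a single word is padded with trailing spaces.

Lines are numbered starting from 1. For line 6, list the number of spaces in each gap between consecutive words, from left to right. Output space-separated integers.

Answer: 8

Derivation:
Line 1: ['no', 'red'] (min_width=6, slack=7)
Line 2: ['problem'] (min_width=7, slack=6)
Line 3: ['triangle'] (min_width=8, slack=5)
Line 4: ['north', 'to'] (min_width=8, slack=5)
Line 5: ['display', 'play'] (min_width=12, slack=1)
Line 6: ['frog', 'a'] (min_width=6, slack=7)
Line 7: ['language'] (min_width=8, slack=5)
Line 8: ['chemistry', 'fox'] (min_width=13, slack=0)
Line 9: ['for', 'tired'] (min_width=9, slack=4)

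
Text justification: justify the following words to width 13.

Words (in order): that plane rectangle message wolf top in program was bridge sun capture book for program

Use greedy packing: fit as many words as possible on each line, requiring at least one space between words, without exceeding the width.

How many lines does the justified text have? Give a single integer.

Answer: 8

Derivation:
Line 1: ['that', 'plane'] (min_width=10, slack=3)
Line 2: ['rectangle'] (min_width=9, slack=4)
Line 3: ['message', 'wolf'] (min_width=12, slack=1)
Line 4: ['top', 'in'] (min_width=6, slack=7)
Line 5: ['program', 'was'] (min_width=11, slack=2)
Line 6: ['bridge', 'sun'] (min_width=10, slack=3)
Line 7: ['capture', 'book'] (min_width=12, slack=1)
Line 8: ['for', 'program'] (min_width=11, slack=2)
Total lines: 8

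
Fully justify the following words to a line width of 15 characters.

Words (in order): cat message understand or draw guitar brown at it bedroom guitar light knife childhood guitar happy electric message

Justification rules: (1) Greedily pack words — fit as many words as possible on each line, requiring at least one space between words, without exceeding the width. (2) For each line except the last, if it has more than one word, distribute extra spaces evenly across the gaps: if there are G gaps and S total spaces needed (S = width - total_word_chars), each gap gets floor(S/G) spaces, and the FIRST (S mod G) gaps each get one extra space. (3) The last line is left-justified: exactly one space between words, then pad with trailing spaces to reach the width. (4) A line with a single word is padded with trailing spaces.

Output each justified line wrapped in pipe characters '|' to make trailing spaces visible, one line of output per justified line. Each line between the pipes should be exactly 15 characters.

Line 1: ['cat', 'message'] (min_width=11, slack=4)
Line 2: ['understand', 'or'] (min_width=13, slack=2)
Line 3: ['draw', 'guitar'] (min_width=11, slack=4)
Line 4: ['brown', 'at', 'it'] (min_width=11, slack=4)
Line 5: ['bedroom', 'guitar'] (min_width=14, slack=1)
Line 6: ['light', 'knife'] (min_width=11, slack=4)
Line 7: ['childhood'] (min_width=9, slack=6)
Line 8: ['guitar', 'happy'] (min_width=12, slack=3)
Line 9: ['electric'] (min_width=8, slack=7)
Line 10: ['message'] (min_width=7, slack=8)

Answer: |cat     message|
|understand   or|
|draw     guitar|
|brown   at   it|
|bedroom  guitar|
|light     knife|
|childhood      |
|guitar    happy|
|electric       |
|message        |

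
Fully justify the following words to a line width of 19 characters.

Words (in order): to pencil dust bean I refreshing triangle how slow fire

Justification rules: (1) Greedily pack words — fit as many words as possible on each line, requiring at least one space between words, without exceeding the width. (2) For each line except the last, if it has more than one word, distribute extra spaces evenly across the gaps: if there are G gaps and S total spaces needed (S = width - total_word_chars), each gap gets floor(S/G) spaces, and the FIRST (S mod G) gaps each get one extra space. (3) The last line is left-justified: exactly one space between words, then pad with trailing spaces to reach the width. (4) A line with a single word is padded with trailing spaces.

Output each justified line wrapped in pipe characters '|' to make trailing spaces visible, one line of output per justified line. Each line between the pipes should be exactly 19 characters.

Line 1: ['to', 'pencil', 'dust', 'bean'] (min_width=19, slack=0)
Line 2: ['I', 'refreshing'] (min_width=12, slack=7)
Line 3: ['triangle', 'how', 'slow'] (min_width=17, slack=2)
Line 4: ['fire'] (min_width=4, slack=15)

Answer: |to pencil dust bean|
|I        refreshing|
|triangle  how  slow|
|fire               |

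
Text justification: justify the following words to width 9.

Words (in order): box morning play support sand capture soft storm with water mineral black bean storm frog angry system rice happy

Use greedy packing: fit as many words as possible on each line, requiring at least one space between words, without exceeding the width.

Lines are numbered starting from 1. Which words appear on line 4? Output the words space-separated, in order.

Answer: support

Derivation:
Line 1: ['box'] (min_width=3, slack=6)
Line 2: ['morning'] (min_width=7, slack=2)
Line 3: ['play'] (min_width=4, slack=5)
Line 4: ['support'] (min_width=7, slack=2)
Line 5: ['sand'] (min_width=4, slack=5)
Line 6: ['capture'] (min_width=7, slack=2)
Line 7: ['soft'] (min_width=4, slack=5)
Line 8: ['storm'] (min_width=5, slack=4)
Line 9: ['with'] (min_width=4, slack=5)
Line 10: ['water'] (min_width=5, slack=4)
Line 11: ['mineral'] (min_width=7, slack=2)
Line 12: ['black'] (min_width=5, slack=4)
Line 13: ['bean'] (min_width=4, slack=5)
Line 14: ['storm'] (min_width=5, slack=4)
Line 15: ['frog'] (min_width=4, slack=5)
Line 16: ['angry'] (min_width=5, slack=4)
Line 17: ['system'] (min_width=6, slack=3)
Line 18: ['rice'] (min_width=4, slack=5)
Line 19: ['happy'] (min_width=5, slack=4)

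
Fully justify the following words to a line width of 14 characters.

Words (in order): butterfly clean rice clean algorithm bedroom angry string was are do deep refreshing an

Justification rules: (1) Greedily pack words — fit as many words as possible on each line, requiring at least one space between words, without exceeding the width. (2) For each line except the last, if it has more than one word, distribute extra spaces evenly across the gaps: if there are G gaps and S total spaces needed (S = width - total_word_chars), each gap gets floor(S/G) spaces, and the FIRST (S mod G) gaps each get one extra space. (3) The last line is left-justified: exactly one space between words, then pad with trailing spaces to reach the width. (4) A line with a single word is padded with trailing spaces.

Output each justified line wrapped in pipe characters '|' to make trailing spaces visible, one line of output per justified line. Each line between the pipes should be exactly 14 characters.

Answer: |butterfly     |
|clean     rice|
|clean         |
|algorithm     |
|bedroom  angry|
|string was are|
|do        deep|
|refreshing an |

Derivation:
Line 1: ['butterfly'] (min_width=9, slack=5)
Line 2: ['clean', 'rice'] (min_width=10, slack=4)
Line 3: ['clean'] (min_width=5, slack=9)
Line 4: ['algorithm'] (min_width=9, slack=5)
Line 5: ['bedroom', 'angry'] (min_width=13, slack=1)
Line 6: ['string', 'was', 'are'] (min_width=14, slack=0)
Line 7: ['do', 'deep'] (min_width=7, slack=7)
Line 8: ['refreshing', 'an'] (min_width=13, slack=1)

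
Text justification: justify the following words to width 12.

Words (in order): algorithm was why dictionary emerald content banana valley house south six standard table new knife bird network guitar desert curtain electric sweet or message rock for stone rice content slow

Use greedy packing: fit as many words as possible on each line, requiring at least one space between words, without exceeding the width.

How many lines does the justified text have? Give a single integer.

Answer: 21

Derivation:
Line 1: ['algorithm'] (min_width=9, slack=3)
Line 2: ['was', 'why'] (min_width=7, slack=5)
Line 3: ['dictionary'] (min_width=10, slack=2)
Line 4: ['emerald'] (min_width=7, slack=5)
Line 5: ['content'] (min_width=7, slack=5)
Line 6: ['banana'] (min_width=6, slack=6)
Line 7: ['valley', 'house'] (min_width=12, slack=0)
Line 8: ['south', 'six'] (min_width=9, slack=3)
Line 9: ['standard'] (min_width=8, slack=4)
Line 10: ['table', 'new'] (min_width=9, slack=3)
Line 11: ['knife', 'bird'] (min_width=10, slack=2)
Line 12: ['network'] (min_width=7, slack=5)
Line 13: ['guitar'] (min_width=6, slack=6)
Line 14: ['desert'] (min_width=6, slack=6)
Line 15: ['curtain'] (min_width=7, slack=5)
Line 16: ['electric'] (min_width=8, slack=4)
Line 17: ['sweet', 'or'] (min_width=8, slack=4)
Line 18: ['message', 'rock'] (min_width=12, slack=0)
Line 19: ['for', 'stone'] (min_width=9, slack=3)
Line 20: ['rice', 'content'] (min_width=12, slack=0)
Line 21: ['slow'] (min_width=4, slack=8)
Total lines: 21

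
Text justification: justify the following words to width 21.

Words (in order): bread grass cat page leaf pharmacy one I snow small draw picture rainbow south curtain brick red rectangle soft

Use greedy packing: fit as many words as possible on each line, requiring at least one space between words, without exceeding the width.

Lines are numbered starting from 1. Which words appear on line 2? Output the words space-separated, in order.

Line 1: ['bread', 'grass', 'cat', 'page'] (min_width=20, slack=1)
Line 2: ['leaf', 'pharmacy', 'one', 'I'] (min_width=19, slack=2)
Line 3: ['snow', 'small', 'draw'] (min_width=15, slack=6)
Line 4: ['picture', 'rainbow', 'south'] (min_width=21, slack=0)
Line 5: ['curtain', 'brick', 'red'] (min_width=17, slack=4)
Line 6: ['rectangle', 'soft'] (min_width=14, slack=7)

Answer: leaf pharmacy one I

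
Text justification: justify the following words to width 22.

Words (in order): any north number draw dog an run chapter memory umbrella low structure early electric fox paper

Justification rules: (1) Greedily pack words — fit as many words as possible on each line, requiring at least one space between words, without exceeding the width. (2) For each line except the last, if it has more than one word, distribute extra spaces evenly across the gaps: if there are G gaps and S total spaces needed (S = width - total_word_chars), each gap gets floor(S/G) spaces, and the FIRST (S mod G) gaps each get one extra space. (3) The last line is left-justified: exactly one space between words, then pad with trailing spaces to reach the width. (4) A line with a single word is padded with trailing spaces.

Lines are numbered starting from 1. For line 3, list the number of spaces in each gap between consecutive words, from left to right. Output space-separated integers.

Answer: 3 2

Derivation:
Line 1: ['any', 'north', 'number', 'draw'] (min_width=21, slack=1)
Line 2: ['dog', 'an', 'run', 'chapter'] (min_width=18, slack=4)
Line 3: ['memory', 'umbrella', 'low'] (min_width=19, slack=3)
Line 4: ['structure', 'early'] (min_width=15, slack=7)
Line 5: ['electric', 'fox', 'paper'] (min_width=18, slack=4)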